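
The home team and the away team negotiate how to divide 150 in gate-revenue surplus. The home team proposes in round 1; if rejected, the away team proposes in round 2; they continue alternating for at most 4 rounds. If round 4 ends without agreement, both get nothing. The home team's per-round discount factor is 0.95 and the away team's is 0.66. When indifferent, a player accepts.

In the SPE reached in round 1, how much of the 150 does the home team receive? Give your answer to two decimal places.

Round 4 (the away team proposes): rejection yields 0 for the home team; the away team offers 0 and keeps 150.
Round 3 (the home team proposes): the away team can get 150 next round, worth 0.66 × 150 = 99 now. The home team offers 99 and keeps 150 − 99 = 51.
Round 2 (the away team proposes): the home team can get 51 next round, worth 0.95 × 51 = 48.45 now; the away team offers that and keeps 101.55.
Round 1 (the home team proposes): the away team can get 101.55 next round, worth 0.66 × 101.55 = 67.023 now. The home team offers 67.023 and keeps 150 − 67.023 = 82.977.

82.98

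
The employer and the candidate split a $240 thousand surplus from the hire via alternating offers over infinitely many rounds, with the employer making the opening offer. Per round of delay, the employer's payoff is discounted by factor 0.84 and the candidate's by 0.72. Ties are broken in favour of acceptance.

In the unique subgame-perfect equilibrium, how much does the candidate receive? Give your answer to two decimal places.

69.96

When the employer proposes, the candidate accepts any offer worth at least 0.72 times what the candidate would get by proposing next round; and vice versa.
This gives x = 240 − 0.72y and y = 240 − 0.84x, where x and y are each side's share when it proposes.
Hence (1 − 0.72·0.84)x = 240(1 − 0.72), i.e. 0.3952·x = 67.2.
x ≈ 170.0405; the candidate's share is 240 − x ≈ 69.9595.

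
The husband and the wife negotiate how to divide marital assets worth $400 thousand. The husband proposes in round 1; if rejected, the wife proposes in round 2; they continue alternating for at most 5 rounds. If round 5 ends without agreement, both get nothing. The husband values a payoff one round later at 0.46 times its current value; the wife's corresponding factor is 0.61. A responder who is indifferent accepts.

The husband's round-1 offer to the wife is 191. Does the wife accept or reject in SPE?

Accept

Work out the wife's continuation value if the offer is rejected.
Round 5 (the husband proposes): the wife will accept anything ≥ 0, so the husband offers 0 and keeps 400.
Round 4 (the wife proposes): the husband can get 400 next round, worth 0.46 × 400 = 184 now. The wife offers 184 and keeps 400 − 184 = 216.
Round 3 (the husband proposes): the wife can get 216 next round, worth 0.61 × 216 = 131.76 now. The husband offers 131.76 and keeps 400 − 131.76 = 268.24.
Round 2 (the wife proposes): the husband can get 268.24 next round, worth 0.46 × 268.24 = 123.3904 now; the wife offers that and keeps 276.6096.
So by rejecting in round 1, the wife gets 276.6096 next round, worth 0.61 × 276.6096 = 168.731856 now.
Offer 191 ≥ 168.731856, so the wife accepts.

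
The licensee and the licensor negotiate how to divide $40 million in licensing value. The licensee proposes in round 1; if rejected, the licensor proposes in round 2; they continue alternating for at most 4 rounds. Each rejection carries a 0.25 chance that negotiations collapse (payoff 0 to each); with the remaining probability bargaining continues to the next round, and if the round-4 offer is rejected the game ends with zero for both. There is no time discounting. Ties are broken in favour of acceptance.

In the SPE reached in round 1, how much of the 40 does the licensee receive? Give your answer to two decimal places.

15.63

By backward induction:
Round 4 (the licensor proposes): rejection yields 0 for the licensee; the licensor offers 0 and keeps 40.
Round 3 (the licensee proposes): rejecting gives the licensor an expected 0.75 × 40 = 30, so the licensee offers 30, keeping 10.
Round 2 (the licensor proposes): rejecting gives the licensee an expected 0.75 × 10 = 7.5. The licensor offers 7.5 and keeps 40 − 7.5 = 32.5.
Round 1 (the licensee proposes): rejecting gives the licensor an expected 0.75 × 32.5 = 24.375, so the licensee offers 24.375, keeping 15.625.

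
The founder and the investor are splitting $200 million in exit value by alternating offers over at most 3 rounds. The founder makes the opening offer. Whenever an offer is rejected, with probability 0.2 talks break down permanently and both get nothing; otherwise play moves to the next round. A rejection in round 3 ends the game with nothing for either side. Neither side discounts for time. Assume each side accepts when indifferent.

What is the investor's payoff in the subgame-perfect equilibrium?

By backward induction:
Round 3 (the founder proposes): the investor will accept anything ≥ 0, so the founder offers 0 and keeps 200.
Round 2 (the investor proposes): rejecting gives the founder an expected 0.8 × 200 = 160; the investor offers that and keeps 40.
Round 1 (the founder proposes): rejecting gives the investor an expected 0.8 × 40 = 32; the founder offers that and keeps 168.

32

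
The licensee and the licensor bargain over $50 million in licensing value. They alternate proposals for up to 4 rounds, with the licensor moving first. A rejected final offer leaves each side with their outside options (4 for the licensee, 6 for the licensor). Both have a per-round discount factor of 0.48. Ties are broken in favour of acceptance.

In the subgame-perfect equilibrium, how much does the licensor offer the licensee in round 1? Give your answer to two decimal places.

17.35

Work backward from the last round.
Round 4 (the licensee proposes): the licensor gets 6 if talks fail, so the licensee offers 6 and keeps 44.
Round 3 (the licensor proposes): the licensee can get 44 next round, worth 0.48 × 44 = 21.12 now; the licensor offers that and keeps 28.88.
Round 2 (the licensee proposes): the licensor can get 28.88 next round, worth 0.48 × 28.88 = 13.8624 now; the licensee offers that and keeps 36.1376.
Round 1 (the licensor proposes): the licensee can get 36.1376 next round, worth 0.48 × 36.1376 = 17.346048 now; the licensor offers that and keeps 32.653952.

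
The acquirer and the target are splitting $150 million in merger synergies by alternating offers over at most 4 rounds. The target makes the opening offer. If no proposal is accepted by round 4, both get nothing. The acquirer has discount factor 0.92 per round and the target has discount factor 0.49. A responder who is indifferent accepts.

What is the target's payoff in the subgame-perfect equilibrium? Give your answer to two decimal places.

By backward induction:
Round 4 (the acquirer proposes): rejection yields 0 for the target; the acquirer offers 0 and keeps 150.
Round 3 (the target proposes): the acquirer can get 150 next round, worth 0.92 × 150 = 138 now, so the target offers 138, keeping 12.
Round 2 (the acquirer proposes): the target can get 12 next round, worth 0.49 × 12 = 5.88 now, so the acquirer offers 5.88, keeping 144.12.
Round 1 (the target proposes): the acquirer can get 144.12 next round, worth 0.92 × 144.12 = 132.5904 now; the target offers that and keeps 17.4096.

17.41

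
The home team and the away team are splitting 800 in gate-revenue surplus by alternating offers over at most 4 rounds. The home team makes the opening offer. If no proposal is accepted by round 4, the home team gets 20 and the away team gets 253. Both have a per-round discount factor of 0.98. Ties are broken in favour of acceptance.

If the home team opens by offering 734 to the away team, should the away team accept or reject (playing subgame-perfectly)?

Reject

Round 4 (the away team proposes): the home team gets 20 if talks fail, so the away team offers 20 and keeps 780.
Round 3 (the home team proposes): the away team can get 780 next round, worth 0.98 × 780 = 764.4 now. The home team offers 764.4 and keeps 800 − 764.4 = 35.6.
Round 2 (the away team proposes): the home team can get 35.6 next round, worth 0.98 × 35.6 = 34.888 now. The away team offers 34.888 and keeps 800 − 34.888 = 765.112.
So by rejecting in round 1, the away team gets 765.112 next round, worth 0.98 × 765.112 = 749.80976 now.
Offer 734 < 749.80976, so the away team rejects.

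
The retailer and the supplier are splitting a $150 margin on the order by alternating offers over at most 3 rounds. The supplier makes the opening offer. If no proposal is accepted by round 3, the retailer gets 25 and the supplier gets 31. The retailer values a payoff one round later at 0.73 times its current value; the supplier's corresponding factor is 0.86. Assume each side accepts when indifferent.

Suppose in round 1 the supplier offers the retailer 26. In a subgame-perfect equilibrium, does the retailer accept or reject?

Round 3 (the supplier proposes): the retailer gets 25 if talks fail, so the supplier offers 25 and keeps 125.
Round 2 (the retailer proposes): the supplier can get 125 next round, worth 0.86 × 125 = 107.5 now; the retailer offers that and keeps 42.5.
So by rejecting in round 1, the retailer gets 42.5 next round, worth 0.73 × 42.5 = 31.025 now.
Offer 26 < 31.025, so the retailer rejects.

Reject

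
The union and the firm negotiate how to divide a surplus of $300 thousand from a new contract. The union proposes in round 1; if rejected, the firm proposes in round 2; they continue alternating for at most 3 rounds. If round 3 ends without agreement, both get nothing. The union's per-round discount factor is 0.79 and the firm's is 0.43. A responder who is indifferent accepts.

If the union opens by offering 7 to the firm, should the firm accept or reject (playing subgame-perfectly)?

Reject

Work out the firm's continuation value if the offer is rejected.
Round 3 (the union proposes): rejection yields 0 for the firm; the union offers 0 and keeps 300.
Round 2 (the firm proposes): the union can get 300 next round, worth 0.79 × 300 = 237 now. The firm offers 237 and keeps 300 − 237 = 63.
So by rejecting in round 1, the firm gets 63 next round, worth 0.43 × 63 = 27.09 now.
Offer 7 < 27.09, so the firm rejects.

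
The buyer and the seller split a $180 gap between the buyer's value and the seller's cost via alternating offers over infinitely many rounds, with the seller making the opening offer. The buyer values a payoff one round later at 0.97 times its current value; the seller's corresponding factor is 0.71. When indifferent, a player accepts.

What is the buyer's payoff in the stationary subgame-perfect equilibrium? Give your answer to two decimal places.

162.65

In a stationary SPE each proposer offers the other exactly their discounted continuation value.
If the seller keeps x when proposing and the buyer keeps y when proposing, then x = 180 − 0.97y and y = 180 − 0.71x.
Solving: x = 180(1 − 0.97) / (1 − 0.71·0.97) = 5.4 / 0.3113 ≈ 17.3466.
The buyer gets 180 − 17.3466 ≈ 162.6534.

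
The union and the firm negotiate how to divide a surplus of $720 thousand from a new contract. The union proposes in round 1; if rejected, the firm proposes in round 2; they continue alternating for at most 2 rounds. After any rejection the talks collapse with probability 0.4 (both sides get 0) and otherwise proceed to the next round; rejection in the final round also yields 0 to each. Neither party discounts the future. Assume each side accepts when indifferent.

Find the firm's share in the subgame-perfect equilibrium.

432

By backward induction:
Round 2 (the firm proposes): rejection yields 0 for the union; the firm offers 0 and keeps 720.
Round 1 (the union proposes): rejecting gives the firm an expected 0.6 × 720 = 432, so the union offers 432, keeping 288.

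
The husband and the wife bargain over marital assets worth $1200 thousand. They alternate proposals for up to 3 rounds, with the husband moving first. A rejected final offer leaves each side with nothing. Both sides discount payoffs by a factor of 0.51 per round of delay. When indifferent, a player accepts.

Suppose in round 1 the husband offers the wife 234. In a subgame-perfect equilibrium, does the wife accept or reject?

Work out the wife's continuation value if the offer is rejected.
Round 3 (the husband proposes): the wife will accept anything ≥ 0, so the husband offers 0 and keeps 1200.
Round 2 (the wife proposes): the husband can get 1200 next round, worth 0.51 × 1200 = 612 now, so the wife offers 612, keeping 588.
So by rejecting in round 1, the wife gets 588 next round, worth 0.51 × 588 = 299.88 now.
Offer 234 < 299.88, so the wife rejects.

Reject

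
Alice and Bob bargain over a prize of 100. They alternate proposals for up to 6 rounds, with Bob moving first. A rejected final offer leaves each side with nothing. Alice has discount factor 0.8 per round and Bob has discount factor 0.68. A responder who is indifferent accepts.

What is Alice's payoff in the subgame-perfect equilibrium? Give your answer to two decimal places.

Round 6 (Alice proposes): rejection yields 0 for Bob; Alice offers 0 and keeps 100.
Round 5 (Bob proposes): Alice can get 100 next round, worth 0.8 × 100 = 80 now. Bob offers 80 and keeps 100 − 80 = 20.
Round 4 (Alice proposes): Bob can get 20 next round, worth 0.68 × 20 = 13.6 now. Alice offers 13.6 and keeps 100 − 13.6 = 86.4.
Round 3 (Bob proposes): Alice can get 86.4 next round, worth 0.8 × 86.4 = 69.12 now; Bob offers that and keeps 30.88.
Round 2 (Alice proposes): Bob can get 30.88 next round, worth 0.68 × 30.88 = 20.9984 now, so Alice offers 20.9984, keeping 79.0016.
Round 1 (Bob proposes): Alice can get 79.0016 next round, worth 0.8 × 79.0016 = 63.20128 now. Bob offers 63.20128 and keeps 100 − 63.20128 = 36.79872.

63.20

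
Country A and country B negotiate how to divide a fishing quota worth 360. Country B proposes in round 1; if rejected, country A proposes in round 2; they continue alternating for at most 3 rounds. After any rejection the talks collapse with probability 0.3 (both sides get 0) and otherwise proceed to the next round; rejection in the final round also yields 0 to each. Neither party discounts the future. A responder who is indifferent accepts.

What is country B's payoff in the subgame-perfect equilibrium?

284.4

Round 3 (country B proposes): rejection yields 0 for country A; country B offers 0 and keeps 360.
Round 2 (country A proposes): rejecting gives country B an expected 0.7 × 360 = 252. Country A offers 252 and keeps 360 − 252 = 108.
Round 1 (country B proposes): rejecting gives country A an expected 0.7 × 108 = 75.6; country B offers that and keeps 284.4.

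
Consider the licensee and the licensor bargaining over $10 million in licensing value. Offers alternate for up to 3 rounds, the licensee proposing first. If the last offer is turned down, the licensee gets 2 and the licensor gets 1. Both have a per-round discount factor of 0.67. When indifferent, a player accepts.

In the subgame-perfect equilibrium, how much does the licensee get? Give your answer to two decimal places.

7.34

Round 3 (the licensee proposes): the licensor gets 1 if talks fail, so the licensee offers 1 and keeps 9.
Round 2 (the licensor proposes): the licensee can get 9 next round, worth 0.67 × 9 = 6.03 now; the licensor offers that and keeps 3.97.
Round 1 (the licensee proposes): the licensor can get 3.97 next round, worth 0.67 × 3.97 = 2.6599 now; the licensee offers that and keeps 7.3401.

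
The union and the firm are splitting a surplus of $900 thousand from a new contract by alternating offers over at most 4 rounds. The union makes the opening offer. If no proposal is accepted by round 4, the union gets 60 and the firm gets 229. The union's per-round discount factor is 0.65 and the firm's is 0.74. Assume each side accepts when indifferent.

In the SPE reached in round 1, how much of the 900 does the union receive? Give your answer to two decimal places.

367.91

By backward induction:
Round 4 (the firm proposes): the union gets 60 if talks fail, so the firm offers 60 and keeps 840.
Round 3 (the union proposes): the firm can get 840 next round, worth 0.74 × 840 = 621.6 now; the union offers that and keeps 278.4.
Round 2 (the firm proposes): the union can get 278.4 next round, worth 0.65 × 278.4 = 180.96 now. The firm offers 180.96 and keeps 900 − 180.96 = 719.04.
Round 1 (the union proposes): the firm can get 719.04 next round, worth 0.74 × 719.04 = 532.0896 now. The union offers 532.0896 and keeps 900 − 532.0896 = 367.9104.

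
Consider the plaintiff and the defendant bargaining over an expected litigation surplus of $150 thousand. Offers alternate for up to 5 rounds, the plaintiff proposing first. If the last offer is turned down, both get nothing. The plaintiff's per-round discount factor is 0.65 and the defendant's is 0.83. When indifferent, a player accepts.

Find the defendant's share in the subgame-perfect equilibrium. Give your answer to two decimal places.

Work backward from the last round.
Round 5 (the plaintiff proposes): rejection yields 0 for the defendant; the plaintiff offers 0 and keeps 150.
Round 4 (the defendant proposes): the plaintiff can get 150 next round, worth 0.65 × 150 = 97.5 now; the defendant offers that and keeps 52.5.
Round 3 (the plaintiff proposes): the defendant can get 52.5 next round, worth 0.83 × 52.5 = 43.575 now; the plaintiff offers that and keeps 106.425.
Round 2 (the defendant proposes): the plaintiff can get 106.425 next round, worth 0.65 × 106.425 = 69.17625 now; the defendant offers that and keeps 80.82375.
Round 1 (the plaintiff proposes): the defendant can get 80.82375 next round, worth 0.83 × 80.82375 = 67.0837125 now. The plaintiff offers 67.0837125 and keeps 150 − 67.0837125 = 82.9162875.

67.08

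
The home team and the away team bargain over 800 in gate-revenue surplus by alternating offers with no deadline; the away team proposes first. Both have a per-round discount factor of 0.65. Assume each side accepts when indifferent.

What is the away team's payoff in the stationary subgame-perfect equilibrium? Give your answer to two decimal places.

When the away team proposes, the home team accepts any offer worth at least 0.65 times what the home team would get by proposing next round; and vice versa.
This gives x = 800 − 0.65y and y = 800 − 0.65x, where x and y are each side's share when it proposes.
Hence (1 − 0.65·0.65)x = 800(1 − 0.65), i.e. 0.5775·x = 280.
x ≈ 484.8485; the home team's share is 800 − x ≈ 315.1515.

484.85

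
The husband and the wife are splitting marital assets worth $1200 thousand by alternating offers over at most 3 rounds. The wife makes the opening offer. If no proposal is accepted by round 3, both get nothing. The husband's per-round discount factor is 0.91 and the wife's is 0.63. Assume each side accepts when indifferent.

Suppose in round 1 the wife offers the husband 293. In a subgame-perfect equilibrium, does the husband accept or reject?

Round 3 (the wife proposes): rejection yields 0 for the husband; the wife offers 0 and keeps 1200.
Round 2 (the husband proposes): the wife can get 1200 next round, worth 0.63 × 1200 = 756 now. The husband offers 756 and keeps 1200 − 756 = 444.
So by rejecting in round 1, the husband gets 444 next round, worth 0.91 × 444 = 404.04 now.
Offer 293 < 404.04, so the husband rejects.

Reject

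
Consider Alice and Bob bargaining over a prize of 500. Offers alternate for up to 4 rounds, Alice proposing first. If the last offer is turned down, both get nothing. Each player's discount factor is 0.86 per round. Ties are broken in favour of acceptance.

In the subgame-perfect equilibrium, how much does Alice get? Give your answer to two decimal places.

Round 4 (Bob proposes): Alice will accept anything ≥ 0, so Bob offers 0 and keeps 500.
Round 3 (Alice proposes): Bob can get 500 next round, worth 0.86 × 500 = 430 now, so Alice offers 430, keeping 70.
Round 2 (Bob proposes): Alice can get 70 next round, worth 0.86 × 70 = 60.2 now; Bob offers that and keeps 439.8.
Round 1 (Alice proposes): Bob can get 439.8 next round, worth 0.86 × 439.8 = 378.228 now, so Alice offers 378.228, keeping 121.772.

121.77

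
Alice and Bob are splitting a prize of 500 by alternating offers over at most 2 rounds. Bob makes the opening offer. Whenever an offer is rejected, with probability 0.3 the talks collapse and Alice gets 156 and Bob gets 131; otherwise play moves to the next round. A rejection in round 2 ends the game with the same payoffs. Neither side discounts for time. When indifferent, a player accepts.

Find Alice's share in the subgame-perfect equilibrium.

305.1

By backward induction:
Round 2 (Alice proposes): Bob gets 131 if talks fail, so Alice offers 131 and keeps 369.
Round 1 (Bob proposes): rejecting gives Alice an expected 0.7 × 369 + 0.3 × 156 = 305.1; Bob offers that and keeps 194.9.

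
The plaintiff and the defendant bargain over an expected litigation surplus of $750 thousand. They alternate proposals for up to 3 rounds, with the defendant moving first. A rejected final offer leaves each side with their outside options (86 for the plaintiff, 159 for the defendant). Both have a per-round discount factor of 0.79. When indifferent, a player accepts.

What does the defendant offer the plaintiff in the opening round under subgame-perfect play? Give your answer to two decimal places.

Round 3 (the defendant proposes): the plaintiff gets 86 if talks fail, so the defendant offers 86 and keeps 664.
Round 2 (the plaintiff proposes): the defendant can get 664 next round, worth 0.79 × 664 = 524.56 now, so the plaintiff offers 524.56, keeping 225.44.
Round 1 (the defendant proposes): the plaintiff can get 225.44 next round, worth 0.79 × 225.44 = 178.0976 now; the defendant offers that and keeps 571.9024.

178.10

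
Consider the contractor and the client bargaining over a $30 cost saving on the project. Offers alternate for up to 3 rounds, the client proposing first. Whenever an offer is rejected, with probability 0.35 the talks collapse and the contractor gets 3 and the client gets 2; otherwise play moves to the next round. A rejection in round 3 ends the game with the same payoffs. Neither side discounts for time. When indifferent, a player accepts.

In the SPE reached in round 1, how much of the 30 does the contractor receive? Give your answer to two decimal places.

Round 3 (the client proposes): the contractor gets 3 if talks fail, so the client offers 3 and keeps 27.
Round 2 (the contractor proposes): rejecting gives the client an expected 0.65 × 27 + 0.35 × 2 = 18.25. The contractor offers 18.25 and keeps 30 − 18.25 = 11.75.
Round 1 (the client proposes): rejecting gives the contractor an expected 0.65 × 11.75 + 0.35 × 3 = 8.6875; the client offers that and keeps 21.3125.

8.69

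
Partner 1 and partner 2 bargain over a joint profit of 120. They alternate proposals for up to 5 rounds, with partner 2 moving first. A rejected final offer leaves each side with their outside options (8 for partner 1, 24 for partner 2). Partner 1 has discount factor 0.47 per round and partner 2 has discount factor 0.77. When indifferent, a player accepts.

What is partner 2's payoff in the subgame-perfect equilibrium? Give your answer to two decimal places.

101.29

By backward induction:
Round 5 (partner 2 proposes): partner 1 gets 8 if talks fail, so partner 2 offers 8 and keeps 112.
Round 4 (partner 1 proposes): partner 2 can get 112 next round, worth 0.77 × 112 = 86.24 now; partner 1 offers that and keeps 33.76.
Round 3 (partner 2 proposes): partner 1 can get 33.76 next round, worth 0.47 × 33.76 = 15.8672 now; partner 2 offers that and keeps 104.1328.
Round 2 (partner 1 proposes): partner 2 can get 104.1328 next round, worth 0.77 × 104.1328 = 80.182256 now, so partner 1 offers 80.182256, keeping 39.817744.
Round 1 (partner 2 proposes): partner 1 can get 39.817744 next round, worth 0.47 × 39.817744 = 18.71433968 now. Partner 2 offers 18.71433968 and keeps 120 − 18.71433968 = 101.28566032.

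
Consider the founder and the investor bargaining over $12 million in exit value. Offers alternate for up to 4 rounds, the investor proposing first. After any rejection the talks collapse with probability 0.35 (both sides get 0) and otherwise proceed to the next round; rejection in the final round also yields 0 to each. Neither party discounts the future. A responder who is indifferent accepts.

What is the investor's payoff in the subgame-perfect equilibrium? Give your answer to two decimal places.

5.97

By backward induction:
Round 4 (the founder proposes): rejection yields 0 for the investor; the founder offers 0 and keeps 12.
Round 3 (the investor proposes): rejecting gives the founder an expected 0.65 × 12 = 7.8, so the investor offers 7.8, keeping 4.2.
Round 2 (the founder proposes): rejecting gives the investor an expected 0.65 × 4.2 = 2.73; the founder offers that and keeps 9.27.
Round 1 (the investor proposes): rejecting gives the founder an expected 0.65 × 9.27 = 6.0255. The investor offers 6.0255 and keeps 12 − 6.0255 = 5.9745.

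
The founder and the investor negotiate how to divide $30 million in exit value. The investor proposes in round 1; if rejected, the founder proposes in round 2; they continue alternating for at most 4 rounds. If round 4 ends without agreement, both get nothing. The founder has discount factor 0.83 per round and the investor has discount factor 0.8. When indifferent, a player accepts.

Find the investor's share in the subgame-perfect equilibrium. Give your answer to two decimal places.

8.49

Round 4 (the founder proposes): rejection yields 0 for the investor; the founder offers 0 and keeps 30.
Round 3 (the investor proposes): the founder can get 30 next round, worth 0.83 × 30 = 24.9 now; the investor offers that and keeps 5.1.
Round 2 (the founder proposes): the investor can get 5.1 next round, worth 0.8 × 5.1 = 4.08 now; the founder offers that and keeps 25.92.
Round 1 (the investor proposes): the founder can get 25.92 next round, worth 0.83 × 25.92 = 21.5136 now; the investor offers that and keeps 8.4864.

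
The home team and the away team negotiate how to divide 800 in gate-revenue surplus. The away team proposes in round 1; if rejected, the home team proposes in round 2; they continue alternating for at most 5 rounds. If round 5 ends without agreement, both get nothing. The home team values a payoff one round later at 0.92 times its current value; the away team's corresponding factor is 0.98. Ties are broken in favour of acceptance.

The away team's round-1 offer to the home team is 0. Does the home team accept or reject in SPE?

Reject

Round 5 (the away team proposes): the home team will accept anything ≥ 0, so the away team offers 0 and keeps 800.
Round 4 (the home team proposes): the away team can get 800 next round, worth 0.98 × 800 = 784 now; the home team offers that and keeps 16.
Round 3 (the away team proposes): the home team can get 16 next round, worth 0.92 × 16 = 14.72 now, so the away team offers 14.72, keeping 785.28.
Round 2 (the home team proposes): the away team can get 785.28 next round, worth 0.98 × 785.28 = 769.5744 now. The home team offers 769.5744 and keeps 800 − 769.5744 = 30.4256.
So by rejecting in round 1, the home team gets 30.4256 next round, worth 0.92 × 30.4256 = 27.991552 now.
Offer 0 < 27.991552, so the home team rejects.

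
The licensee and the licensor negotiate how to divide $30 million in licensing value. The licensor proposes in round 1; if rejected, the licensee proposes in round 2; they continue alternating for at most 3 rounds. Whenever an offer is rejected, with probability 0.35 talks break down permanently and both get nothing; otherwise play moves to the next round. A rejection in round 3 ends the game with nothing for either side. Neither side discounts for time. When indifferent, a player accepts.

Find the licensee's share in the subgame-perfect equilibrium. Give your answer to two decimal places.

6.83

Round 3 (the licensor proposes): the licensee will accept anything ≥ 0, so the licensor offers 0 and keeps 30.
Round 2 (the licensee proposes): rejecting gives the licensor an expected 0.65 × 30 = 19.5. The licensee offers 19.5 and keeps 30 − 19.5 = 10.5.
Round 1 (the licensor proposes): rejecting gives the licensee an expected 0.65 × 10.5 = 6.825; the licensor offers that and keeps 23.175.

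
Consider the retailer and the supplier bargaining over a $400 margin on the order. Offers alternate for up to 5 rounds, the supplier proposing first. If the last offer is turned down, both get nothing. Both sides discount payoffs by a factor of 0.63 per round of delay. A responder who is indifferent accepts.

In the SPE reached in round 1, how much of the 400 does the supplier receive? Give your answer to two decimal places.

269.75

Round 5 (the supplier proposes): the retailer will accept anything ≥ 0, so the supplier offers 0 and keeps 400.
Round 4 (the retailer proposes): the supplier can get 400 next round, worth 0.63 × 400 = 252 now, so the retailer offers 252, keeping 148.
Round 3 (the supplier proposes): the retailer can get 148 next round, worth 0.63 × 148 = 93.24 now; the supplier offers that and keeps 306.76.
Round 2 (the retailer proposes): the supplier can get 306.76 next round, worth 0.63 × 306.76 = 193.2588 now, so the retailer offers 193.2588, keeping 206.7412.
Round 1 (the supplier proposes): the retailer can get 206.7412 next round, worth 0.63 × 206.7412 = 130.246956 now; the supplier offers that and keeps 269.753044.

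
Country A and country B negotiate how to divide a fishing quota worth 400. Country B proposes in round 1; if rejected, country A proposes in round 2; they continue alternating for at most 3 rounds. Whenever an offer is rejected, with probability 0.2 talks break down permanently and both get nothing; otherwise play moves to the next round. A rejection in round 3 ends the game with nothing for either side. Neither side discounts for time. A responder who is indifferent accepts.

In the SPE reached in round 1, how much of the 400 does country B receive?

Round 3 (country B proposes): rejection yields 0 for country A; country B offers 0 and keeps 400.
Round 2 (country A proposes): rejecting gives country B an expected 0.8 × 400 = 320. Country A offers 320 and keeps 400 − 320 = 80.
Round 1 (country B proposes): rejecting gives country A an expected 0.8 × 80 = 64, so country B offers 64, keeping 336.

336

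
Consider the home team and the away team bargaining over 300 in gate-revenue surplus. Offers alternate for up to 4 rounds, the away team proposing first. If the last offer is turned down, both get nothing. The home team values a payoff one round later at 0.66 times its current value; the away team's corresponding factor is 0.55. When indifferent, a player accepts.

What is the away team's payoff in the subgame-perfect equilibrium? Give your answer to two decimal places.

139.03

Round 4 (the home team proposes): rejection yields 0 for the away team; the home team offers 0 and keeps 300.
Round 3 (the away team proposes): the home team can get 300 next round, worth 0.66 × 300 = 198 now; the away team offers that and keeps 102.
Round 2 (the home team proposes): the away team can get 102 next round, worth 0.55 × 102 = 56.1 now, so the home team offers 56.1, keeping 243.9.
Round 1 (the away team proposes): the home team can get 243.9 next round, worth 0.66 × 243.9 = 160.974 now. The away team offers 160.974 and keeps 300 − 160.974 = 139.026.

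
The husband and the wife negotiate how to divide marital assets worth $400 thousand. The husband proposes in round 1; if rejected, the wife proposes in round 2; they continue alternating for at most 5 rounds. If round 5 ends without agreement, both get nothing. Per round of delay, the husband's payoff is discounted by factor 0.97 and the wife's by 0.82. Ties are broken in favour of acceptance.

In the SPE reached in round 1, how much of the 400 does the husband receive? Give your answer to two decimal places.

382.33

Round 5 (the husband proposes): the wife will accept anything ≥ 0, so the husband offers 0 and keeps 400.
Round 4 (the wife proposes): the husband can get 400 next round, worth 0.97 × 400 = 388 now; the wife offers that and keeps 12.
Round 3 (the husband proposes): the wife can get 12 next round, worth 0.82 × 12 = 9.84 now. The husband offers 9.84 and keeps 400 − 9.84 = 390.16.
Round 2 (the wife proposes): the husband can get 390.16 next round, worth 0.97 × 390.16 = 378.4552 now, so the wife offers 378.4552, keeping 21.5448.
Round 1 (the husband proposes): the wife can get 21.5448 next round, worth 0.82 × 21.5448 = 17.666736 now. The husband offers 17.666736 and keeps 400 − 17.666736 = 382.333264.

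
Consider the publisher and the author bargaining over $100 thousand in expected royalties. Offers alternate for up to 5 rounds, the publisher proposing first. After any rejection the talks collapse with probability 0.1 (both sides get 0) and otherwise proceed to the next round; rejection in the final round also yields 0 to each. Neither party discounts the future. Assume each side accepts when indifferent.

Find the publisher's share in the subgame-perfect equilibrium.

By backward induction:
Round 5 (the publisher proposes): rejection yields 0 for the author; the publisher offers 0 and keeps 100.
Round 4 (the author proposes): rejecting gives the publisher an expected 0.9 × 100 = 90, so the author offers 90, keeping 10.
Round 3 (the publisher proposes): rejecting gives the author an expected 0.9 × 10 = 9, so the publisher offers 9, keeping 91.
Round 2 (the author proposes): rejecting gives the publisher an expected 0.9 × 91 = 81.9, so the author offers 81.9, keeping 18.1.
Round 1 (the publisher proposes): rejecting gives the author an expected 0.9 × 18.1 = 16.29, so the publisher offers 16.29, keeping 83.71.

83.71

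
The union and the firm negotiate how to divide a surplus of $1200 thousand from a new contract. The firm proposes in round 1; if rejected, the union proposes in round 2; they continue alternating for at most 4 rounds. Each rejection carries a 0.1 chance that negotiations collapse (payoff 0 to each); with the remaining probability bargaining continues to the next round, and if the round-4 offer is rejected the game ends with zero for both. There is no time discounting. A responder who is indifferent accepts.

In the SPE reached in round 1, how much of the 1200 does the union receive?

By backward induction:
Round 4 (the union proposes): rejection yields 0 for the firm; the union offers 0 and keeps 1200.
Round 3 (the firm proposes): rejecting gives the union an expected 0.9 × 1200 = 1080; the firm offers that and keeps 120.
Round 2 (the union proposes): rejecting gives the firm an expected 0.9 × 120 = 108. The union offers 108 and keeps 1200 − 108 = 1092.
Round 1 (the firm proposes): rejecting gives the union an expected 0.9 × 1092 = 982.8, so the firm offers 982.8, keeping 217.2.

982.8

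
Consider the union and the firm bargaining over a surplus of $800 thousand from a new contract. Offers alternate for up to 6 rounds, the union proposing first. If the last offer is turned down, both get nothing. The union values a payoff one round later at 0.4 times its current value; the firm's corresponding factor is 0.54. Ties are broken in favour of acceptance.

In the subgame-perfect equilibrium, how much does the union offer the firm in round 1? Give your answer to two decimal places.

335.34

Round 6 (the firm proposes): the union will accept anything ≥ 0, so the firm offers 0 and keeps 800.
Round 5 (the union proposes): the firm can get 800 next round, worth 0.54 × 800 = 432 now; the union offers that and keeps 368.
Round 4 (the firm proposes): the union can get 368 next round, worth 0.4 × 368 = 147.2 now. The firm offers 147.2 and keeps 800 − 147.2 = 652.8.
Round 3 (the union proposes): the firm can get 652.8 next round, worth 0.54 × 652.8 = 352.512 now, so the union offers 352.512, keeping 447.488.
Round 2 (the firm proposes): the union can get 447.488 next round, worth 0.4 × 447.488 = 178.9952 now. The firm offers 178.9952 and keeps 800 − 178.9952 = 621.0048.
Round 1 (the union proposes): the firm can get 621.0048 next round, worth 0.54 × 621.0048 = 335.342592 now; the union offers that and keeps 464.657408.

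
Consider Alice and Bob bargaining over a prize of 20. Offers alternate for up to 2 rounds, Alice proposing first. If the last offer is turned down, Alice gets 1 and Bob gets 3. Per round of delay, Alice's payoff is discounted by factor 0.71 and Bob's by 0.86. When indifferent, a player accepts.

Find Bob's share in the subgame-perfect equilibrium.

By backward induction:
Round 2 (Bob proposes): Alice gets 1 if talks fail, so Bob offers 1 and keeps 19.
Round 1 (Alice proposes): Bob can get 19 next round, worth 0.86 × 19 = 16.34 now. Alice offers 16.34 and keeps 20 − 16.34 = 3.66.

16.34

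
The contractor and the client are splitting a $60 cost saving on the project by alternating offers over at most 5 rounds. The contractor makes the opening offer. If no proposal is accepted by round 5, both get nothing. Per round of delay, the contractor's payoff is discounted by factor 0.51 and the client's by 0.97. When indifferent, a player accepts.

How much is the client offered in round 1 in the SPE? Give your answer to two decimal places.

42.63

Round 5 (the contractor proposes): the client will accept anything ≥ 0, so the contractor offers 0 and keeps 60.
Round 4 (the client proposes): the contractor can get 60 next round, worth 0.51 × 60 = 30.6 now, so the client offers 30.6, keeping 29.4.
Round 3 (the contractor proposes): the client can get 29.4 next round, worth 0.97 × 29.4 = 28.518 now. The contractor offers 28.518 and keeps 60 − 28.518 = 31.482.
Round 2 (the client proposes): the contractor can get 31.482 next round, worth 0.51 × 31.482 = 16.05582 now. The client offers 16.05582 and keeps 60 − 16.05582 = 43.94418.
Round 1 (the contractor proposes): the client can get 43.94418 next round, worth 0.97 × 43.94418 = 42.6258546 now. The contractor offers 42.6258546 and keeps 60 − 42.6258546 = 17.3741454.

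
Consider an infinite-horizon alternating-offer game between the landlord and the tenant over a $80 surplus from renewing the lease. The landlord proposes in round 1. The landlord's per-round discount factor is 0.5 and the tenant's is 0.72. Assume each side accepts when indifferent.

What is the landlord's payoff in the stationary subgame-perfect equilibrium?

In a stationary SPE each proposer offers the other exactly their discounted continuation value.
If the landlord keeps x when proposing and the tenant keeps y when proposing, then x = 80 − 0.72y and y = 80 − 0.5x.
Solving: x = 80(1 − 0.72) / (1 − 0.5·0.72) = 22.4 / 0.64 = 35.
The tenant gets 80 − 35 = 45.

35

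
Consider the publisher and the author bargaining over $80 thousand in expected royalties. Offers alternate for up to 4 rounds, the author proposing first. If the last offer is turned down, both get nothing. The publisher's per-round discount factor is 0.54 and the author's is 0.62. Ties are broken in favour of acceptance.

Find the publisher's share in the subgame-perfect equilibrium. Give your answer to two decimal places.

30.88

Round 4 (the publisher proposes): the author will accept anything ≥ 0, so the publisher offers 0 and keeps 80.
Round 3 (the author proposes): the publisher can get 80 next round, worth 0.54 × 80 = 43.2 now; the author offers that and keeps 36.8.
Round 2 (the publisher proposes): the author can get 36.8 next round, worth 0.62 × 36.8 = 22.816 now, so the publisher offers 22.816, keeping 57.184.
Round 1 (the author proposes): the publisher can get 57.184 next round, worth 0.54 × 57.184 = 30.87936 now. The author offers 30.87936 and keeps 80 − 30.87936 = 49.12064.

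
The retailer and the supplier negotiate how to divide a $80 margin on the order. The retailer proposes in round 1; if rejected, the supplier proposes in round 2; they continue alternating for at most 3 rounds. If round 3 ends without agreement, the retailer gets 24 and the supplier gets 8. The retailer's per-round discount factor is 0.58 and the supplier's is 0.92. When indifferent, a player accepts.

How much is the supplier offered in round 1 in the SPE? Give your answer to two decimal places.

35.18

Round 3 (the retailer proposes): the supplier gets 8 if talks fail, so the retailer offers 8 and keeps 72.
Round 2 (the supplier proposes): the retailer can get 72 next round, worth 0.58 × 72 = 41.76 now, so the supplier offers 41.76, keeping 38.24.
Round 1 (the retailer proposes): the supplier can get 38.24 next round, worth 0.92 × 38.24 = 35.1808 now. The retailer offers 35.1808 and keeps 80 − 35.1808 = 44.8192.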